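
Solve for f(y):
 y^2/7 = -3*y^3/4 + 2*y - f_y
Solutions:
 f(y) = C1 - 3*y^4/16 - y^3/21 + y^2


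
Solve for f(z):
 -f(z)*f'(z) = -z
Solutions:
 f(z) = -sqrt(C1 + z^2)
 f(z) = sqrt(C1 + z^2)


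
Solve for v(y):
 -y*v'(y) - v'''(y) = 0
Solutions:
 v(y) = C1 + Integral(C2*airyai(-y) + C3*airybi(-y), y)


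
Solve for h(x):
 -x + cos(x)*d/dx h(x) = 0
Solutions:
 h(x) = C1 + Integral(x/cos(x), x)


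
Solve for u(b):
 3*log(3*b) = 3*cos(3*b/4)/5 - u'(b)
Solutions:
 u(b) = C1 - 3*b*log(b) - 3*b*log(3) + 3*b + 4*sin(3*b/4)/5


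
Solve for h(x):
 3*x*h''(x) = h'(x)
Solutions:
 h(x) = C1 + C2*x^(4/3)


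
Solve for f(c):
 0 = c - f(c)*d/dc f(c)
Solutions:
 f(c) = -sqrt(C1 + c^2)
 f(c) = sqrt(C1 + c^2)


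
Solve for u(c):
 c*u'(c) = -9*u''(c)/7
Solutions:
 u(c) = C1 + C2*erf(sqrt(14)*c/6)


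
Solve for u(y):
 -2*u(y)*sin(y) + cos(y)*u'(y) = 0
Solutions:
 u(y) = C1/cos(y)^2


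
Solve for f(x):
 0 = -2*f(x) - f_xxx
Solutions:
 f(x) = C3*exp(-2^(1/3)*x) + (C1*sin(2^(1/3)*sqrt(3)*x/2) + C2*cos(2^(1/3)*sqrt(3)*x/2))*exp(2^(1/3)*x/2)


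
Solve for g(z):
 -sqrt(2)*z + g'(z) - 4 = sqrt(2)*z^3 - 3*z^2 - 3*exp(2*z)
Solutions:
 g(z) = C1 + sqrt(2)*z^4/4 - z^3 + sqrt(2)*z^2/2 + 4*z - 3*exp(2*z)/2


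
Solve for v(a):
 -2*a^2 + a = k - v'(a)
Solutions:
 v(a) = C1 + 2*a^3/3 - a^2/2 + a*k


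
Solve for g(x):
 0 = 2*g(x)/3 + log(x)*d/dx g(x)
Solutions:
 g(x) = C1*exp(-2*li(x)/3)


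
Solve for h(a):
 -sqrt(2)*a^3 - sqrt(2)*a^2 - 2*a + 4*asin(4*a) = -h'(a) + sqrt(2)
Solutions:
 h(a) = C1 + sqrt(2)*a^4/4 + sqrt(2)*a^3/3 + a^2 - 4*a*asin(4*a) + sqrt(2)*a - sqrt(1 - 16*a^2)


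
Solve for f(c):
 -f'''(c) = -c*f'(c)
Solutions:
 f(c) = C1 + Integral(C2*airyai(c) + C3*airybi(c), c)


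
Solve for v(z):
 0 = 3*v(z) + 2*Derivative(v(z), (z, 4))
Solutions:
 v(z) = (C1*sin(6^(1/4)*z/2) + C2*cos(6^(1/4)*z/2))*exp(-6^(1/4)*z/2) + (C3*sin(6^(1/4)*z/2) + C4*cos(6^(1/4)*z/2))*exp(6^(1/4)*z/2)


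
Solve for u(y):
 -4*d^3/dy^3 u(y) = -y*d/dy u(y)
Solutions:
 u(y) = C1 + Integral(C2*airyai(2^(1/3)*y/2) + C3*airybi(2^(1/3)*y/2), y)


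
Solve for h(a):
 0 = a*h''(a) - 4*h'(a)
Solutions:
 h(a) = C1 + C2*a^5


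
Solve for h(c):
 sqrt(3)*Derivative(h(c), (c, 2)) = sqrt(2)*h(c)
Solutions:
 h(c) = C1*exp(-2^(1/4)*3^(3/4)*c/3) + C2*exp(2^(1/4)*3^(3/4)*c/3)


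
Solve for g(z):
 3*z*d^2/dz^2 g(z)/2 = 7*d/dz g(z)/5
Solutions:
 g(z) = C1 + C2*z^(29/15)


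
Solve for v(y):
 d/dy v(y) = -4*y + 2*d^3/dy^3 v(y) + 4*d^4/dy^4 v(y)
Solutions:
 v(y) = C1 + C4*exp(y/2) - 2*y^2 + (C2*sin(y/2) + C3*cos(y/2))*exp(-y/2)


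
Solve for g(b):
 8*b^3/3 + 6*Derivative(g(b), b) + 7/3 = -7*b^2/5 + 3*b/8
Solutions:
 g(b) = C1 - b^4/9 - 7*b^3/90 + b^2/32 - 7*b/18


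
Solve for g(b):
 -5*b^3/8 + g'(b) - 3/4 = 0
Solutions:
 g(b) = C1 + 5*b^4/32 + 3*b/4


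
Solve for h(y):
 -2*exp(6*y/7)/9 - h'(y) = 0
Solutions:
 h(y) = C1 - 7*exp(6*y/7)/27


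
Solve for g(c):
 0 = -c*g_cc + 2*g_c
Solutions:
 g(c) = C1 + C2*c^3


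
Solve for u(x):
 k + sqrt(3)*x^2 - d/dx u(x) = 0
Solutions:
 u(x) = C1 + k*x + sqrt(3)*x^3/3


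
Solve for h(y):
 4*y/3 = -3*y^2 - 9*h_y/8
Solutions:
 h(y) = C1 - 8*y^3/9 - 16*y^2/27


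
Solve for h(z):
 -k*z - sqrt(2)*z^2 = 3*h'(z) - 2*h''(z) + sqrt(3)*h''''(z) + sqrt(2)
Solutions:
 h(z) = C1 + C2*exp(z*(4*6^(1/3)/(sqrt(729 - 32*sqrt(3)) + 27)^(1/3) + 2^(2/3)*3^(1/6)*(sqrt(729 - 32*sqrt(3)) + 27)^(1/3))/12)*sin(z*(-6^(2/3)*(sqrt(729 - 32*sqrt(3)) + 27)^(1/3) + 4*2^(1/3)*3^(5/6)/(sqrt(729 - 32*sqrt(3)) + 27)^(1/3))/12) + C3*exp(z*(4*6^(1/3)/(sqrt(729 - 32*sqrt(3)) + 27)^(1/3) + 2^(2/3)*3^(1/6)*(sqrt(729 - 32*sqrt(3)) + 27)^(1/3))/12)*cos(z*(-6^(2/3)*(sqrt(729 - 32*sqrt(3)) + 27)^(1/3) + 4*2^(1/3)*3^(5/6)/(sqrt(729 - 32*sqrt(3)) + 27)^(1/3))/12) + C4*exp(-z*(4*6^(1/3)/(sqrt(729 - 32*sqrt(3)) + 27)^(1/3) + 2^(2/3)*3^(1/6)*(sqrt(729 - 32*sqrt(3)) + 27)^(1/3))/6) - k*z^2/6 - 2*k*z/9 - sqrt(2)*z^3/9 - 2*sqrt(2)*z^2/9 - 17*sqrt(2)*z/27


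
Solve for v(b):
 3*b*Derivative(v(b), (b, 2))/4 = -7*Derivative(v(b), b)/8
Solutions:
 v(b) = C1 + C2/b^(1/6)


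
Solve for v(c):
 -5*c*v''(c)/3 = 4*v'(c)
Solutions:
 v(c) = C1 + C2/c^(7/5)


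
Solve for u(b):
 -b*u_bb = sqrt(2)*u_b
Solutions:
 u(b) = C1 + C2*b^(1 - sqrt(2))


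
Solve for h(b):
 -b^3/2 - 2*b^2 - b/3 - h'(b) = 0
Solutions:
 h(b) = C1 - b^4/8 - 2*b^3/3 - b^2/6


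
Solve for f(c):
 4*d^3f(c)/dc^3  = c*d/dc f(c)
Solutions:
 f(c) = C1 + Integral(C2*airyai(2^(1/3)*c/2) + C3*airybi(2^(1/3)*c/2), c)


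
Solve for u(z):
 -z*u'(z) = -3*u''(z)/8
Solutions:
 u(z) = C1 + C2*erfi(2*sqrt(3)*z/3)


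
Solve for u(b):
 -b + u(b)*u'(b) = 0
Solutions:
 u(b) = -sqrt(C1 + b^2)
 u(b) = sqrt(C1 + b^2)


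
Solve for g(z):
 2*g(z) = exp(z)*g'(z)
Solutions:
 g(z) = C1*exp(-2*exp(-z))


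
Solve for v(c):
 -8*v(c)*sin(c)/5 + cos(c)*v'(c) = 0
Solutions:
 v(c) = C1/cos(c)^(8/5)


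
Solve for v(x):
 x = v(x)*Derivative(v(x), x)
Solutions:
 v(x) = -sqrt(C1 + x^2)
 v(x) = sqrt(C1 + x^2)


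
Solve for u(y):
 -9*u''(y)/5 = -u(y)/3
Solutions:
 u(y) = C1*exp(-sqrt(15)*y/9) + C2*exp(sqrt(15)*y/9)


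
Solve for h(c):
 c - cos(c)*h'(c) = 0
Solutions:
 h(c) = C1 + Integral(c/cos(c), c)


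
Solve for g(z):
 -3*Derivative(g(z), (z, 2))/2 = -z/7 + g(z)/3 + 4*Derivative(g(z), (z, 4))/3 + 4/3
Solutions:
 g(z) = C1*sin(z*sqrt(9 - sqrt(17))/4) + C2*sin(z*sqrt(sqrt(17) + 9)/4) + C3*cos(z*sqrt(9 - sqrt(17))/4) + C4*cos(z*sqrt(sqrt(17) + 9)/4) + 3*z/7 - 4


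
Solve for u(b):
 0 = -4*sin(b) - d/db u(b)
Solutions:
 u(b) = C1 + 4*cos(b)


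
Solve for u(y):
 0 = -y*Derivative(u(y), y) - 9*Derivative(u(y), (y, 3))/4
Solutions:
 u(y) = C1 + Integral(C2*airyai(-2^(2/3)*3^(1/3)*y/3) + C3*airybi(-2^(2/3)*3^(1/3)*y/3), y)


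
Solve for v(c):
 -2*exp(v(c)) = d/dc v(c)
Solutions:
 v(c) = log(1/(C1 + 2*c))


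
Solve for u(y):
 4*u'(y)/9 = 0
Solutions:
 u(y) = C1


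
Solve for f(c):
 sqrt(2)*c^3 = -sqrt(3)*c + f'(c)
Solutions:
 f(c) = C1 + sqrt(2)*c^4/4 + sqrt(3)*c^2/2


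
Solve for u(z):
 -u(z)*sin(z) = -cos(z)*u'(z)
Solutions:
 u(z) = C1/cos(z)


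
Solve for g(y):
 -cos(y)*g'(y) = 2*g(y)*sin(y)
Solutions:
 g(y) = C1*cos(y)^2


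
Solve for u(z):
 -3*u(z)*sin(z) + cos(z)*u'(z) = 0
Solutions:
 u(z) = C1/cos(z)^3


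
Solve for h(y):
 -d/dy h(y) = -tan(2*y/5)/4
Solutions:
 h(y) = C1 - 5*log(cos(2*y/5))/8


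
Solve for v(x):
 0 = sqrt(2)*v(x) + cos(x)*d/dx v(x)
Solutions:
 v(x) = C1*(sin(x) - 1)^(sqrt(2)/2)/(sin(x) + 1)^(sqrt(2)/2)


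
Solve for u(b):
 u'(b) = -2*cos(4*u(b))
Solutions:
 u(b) = -asin((C1 + exp(16*b))/(C1 - exp(16*b)))/4 + pi/4
 u(b) = asin((C1 + exp(16*b))/(C1 - exp(16*b)))/4


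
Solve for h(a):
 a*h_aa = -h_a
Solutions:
 h(a) = C1 + C2*log(a)


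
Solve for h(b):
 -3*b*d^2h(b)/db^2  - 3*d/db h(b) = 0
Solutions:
 h(b) = C1 + C2*log(b)


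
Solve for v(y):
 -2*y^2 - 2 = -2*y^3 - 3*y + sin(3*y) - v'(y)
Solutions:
 v(y) = C1 - y^4/2 + 2*y^3/3 - 3*y^2/2 + 2*y - cos(3*y)/3


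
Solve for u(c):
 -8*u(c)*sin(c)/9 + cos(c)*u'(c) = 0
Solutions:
 u(c) = C1/cos(c)^(8/9)


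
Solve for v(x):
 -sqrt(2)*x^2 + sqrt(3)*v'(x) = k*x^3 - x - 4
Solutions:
 v(x) = C1 + sqrt(3)*k*x^4/12 + sqrt(6)*x^3/9 - sqrt(3)*x^2/6 - 4*sqrt(3)*x/3


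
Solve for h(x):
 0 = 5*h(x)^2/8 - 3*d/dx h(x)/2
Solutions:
 h(x) = -12/(C1 + 5*x)


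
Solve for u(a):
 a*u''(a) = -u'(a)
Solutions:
 u(a) = C1 + C2*log(a)


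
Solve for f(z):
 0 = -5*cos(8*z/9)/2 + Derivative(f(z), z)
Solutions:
 f(z) = C1 + 45*sin(8*z/9)/16


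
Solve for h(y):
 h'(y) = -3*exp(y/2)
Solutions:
 h(y) = C1 - 6*exp(y/2)


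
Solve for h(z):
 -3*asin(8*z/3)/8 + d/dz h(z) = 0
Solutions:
 h(z) = C1 + 3*z*asin(8*z/3)/8 + 3*sqrt(9 - 64*z^2)/64


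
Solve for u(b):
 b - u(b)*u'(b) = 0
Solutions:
 u(b) = -sqrt(C1 + b^2)
 u(b) = sqrt(C1 + b^2)


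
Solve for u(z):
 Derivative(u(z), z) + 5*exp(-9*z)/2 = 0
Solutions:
 u(z) = C1 + 5*exp(-9*z)/18


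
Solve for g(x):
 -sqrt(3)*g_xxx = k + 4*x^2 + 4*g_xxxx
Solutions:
 g(x) = C1 + C2*x + C3*x^2 + C4*exp(-sqrt(3)*x/4) - sqrt(3)*x^5/45 + 4*x^4/9 + sqrt(3)*x^3*(-3*k - 128)/54


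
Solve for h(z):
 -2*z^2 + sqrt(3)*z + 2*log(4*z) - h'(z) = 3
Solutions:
 h(z) = C1 - 2*z^3/3 + sqrt(3)*z^2/2 + 2*z*log(z) - 5*z + z*log(16)


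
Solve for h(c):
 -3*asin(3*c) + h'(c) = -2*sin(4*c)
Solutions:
 h(c) = C1 + 3*c*asin(3*c) + sqrt(1 - 9*c^2) + cos(4*c)/2


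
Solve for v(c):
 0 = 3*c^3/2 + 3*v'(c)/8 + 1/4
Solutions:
 v(c) = C1 - c^4 - 2*c/3


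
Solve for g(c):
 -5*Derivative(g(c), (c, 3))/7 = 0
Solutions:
 g(c) = C1 + C2*c + C3*c^2


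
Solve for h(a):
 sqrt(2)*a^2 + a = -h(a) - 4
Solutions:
 h(a) = -sqrt(2)*a^2 - a - 4


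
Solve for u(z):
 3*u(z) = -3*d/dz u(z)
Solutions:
 u(z) = C1*exp(-z)


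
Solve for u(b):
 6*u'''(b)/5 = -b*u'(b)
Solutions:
 u(b) = C1 + Integral(C2*airyai(-5^(1/3)*6^(2/3)*b/6) + C3*airybi(-5^(1/3)*6^(2/3)*b/6), b)


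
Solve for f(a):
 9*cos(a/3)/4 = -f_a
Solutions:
 f(a) = C1 - 27*sin(a/3)/4


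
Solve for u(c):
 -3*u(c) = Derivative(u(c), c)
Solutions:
 u(c) = C1*exp(-3*c)


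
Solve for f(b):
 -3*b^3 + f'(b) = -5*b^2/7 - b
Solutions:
 f(b) = C1 + 3*b^4/4 - 5*b^3/21 - b^2/2


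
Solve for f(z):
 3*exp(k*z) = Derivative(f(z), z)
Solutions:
 f(z) = C1 + 3*exp(k*z)/k


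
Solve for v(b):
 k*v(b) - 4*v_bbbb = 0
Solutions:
 v(b) = C1*exp(-sqrt(2)*b*k^(1/4)/2) + C2*exp(sqrt(2)*b*k^(1/4)/2) + C3*exp(-sqrt(2)*I*b*k^(1/4)/2) + C4*exp(sqrt(2)*I*b*k^(1/4)/2)


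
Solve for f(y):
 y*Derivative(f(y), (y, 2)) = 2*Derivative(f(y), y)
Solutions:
 f(y) = C1 + C2*y^3


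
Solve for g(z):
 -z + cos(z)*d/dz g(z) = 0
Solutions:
 g(z) = C1 + Integral(z/cos(z), z)


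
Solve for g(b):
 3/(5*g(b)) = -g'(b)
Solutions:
 g(b) = -sqrt(C1 - 30*b)/5
 g(b) = sqrt(C1 - 30*b)/5


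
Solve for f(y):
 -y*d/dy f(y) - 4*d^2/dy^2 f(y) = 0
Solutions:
 f(y) = C1 + C2*erf(sqrt(2)*y/4)


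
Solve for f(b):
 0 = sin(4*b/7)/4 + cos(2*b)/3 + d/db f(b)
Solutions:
 f(b) = C1 - sin(2*b)/6 + 7*cos(4*b/7)/16


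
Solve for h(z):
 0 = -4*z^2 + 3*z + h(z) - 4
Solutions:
 h(z) = 4*z^2 - 3*z + 4


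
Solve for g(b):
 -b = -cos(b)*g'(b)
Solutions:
 g(b) = C1 + Integral(b/cos(b), b)


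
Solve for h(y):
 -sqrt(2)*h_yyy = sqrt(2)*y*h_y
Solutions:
 h(y) = C1 + Integral(C2*airyai(-y) + C3*airybi(-y), y)


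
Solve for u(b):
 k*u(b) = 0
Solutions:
 u(b) = 0


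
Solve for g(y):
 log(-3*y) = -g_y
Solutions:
 g(y) = C1 - y*log(-y) + y*(1 - log(3))


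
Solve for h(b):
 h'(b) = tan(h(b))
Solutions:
 h(b) = pi - asin(C1*exp(b))
 h(b) = asin(C1*exp(b))


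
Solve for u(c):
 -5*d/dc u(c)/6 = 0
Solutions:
 u(c) = C1


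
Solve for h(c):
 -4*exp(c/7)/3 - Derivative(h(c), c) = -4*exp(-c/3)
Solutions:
 h(c) = C1 - 28*exp(c/7)/3 - 12*exp(-c/3)


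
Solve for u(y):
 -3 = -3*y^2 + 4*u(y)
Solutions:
 u(y) = 3*y^2/4 - 3/4


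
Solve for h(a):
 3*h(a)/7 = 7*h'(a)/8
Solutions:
 h(a) = C1*exp(24*a/49)


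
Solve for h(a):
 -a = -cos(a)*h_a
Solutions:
 h(a) = C1 + Integral(a/cos(a), a)


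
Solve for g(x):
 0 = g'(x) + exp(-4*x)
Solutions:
 g(x) = C1 + exp(-4*x)/4


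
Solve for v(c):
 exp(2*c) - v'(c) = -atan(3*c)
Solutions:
 v(c) = C1 + c*atan(3*c) + exp(2*c)/2 - log(9*c^2 + 1)/6


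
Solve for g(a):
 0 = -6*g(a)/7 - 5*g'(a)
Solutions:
 g(a) = C1*exp(-6*a/35)


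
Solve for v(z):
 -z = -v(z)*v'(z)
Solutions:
 v(z) = -sqrt(C1 + z^2)
 v(z) = sqrt(C1 + z^2)


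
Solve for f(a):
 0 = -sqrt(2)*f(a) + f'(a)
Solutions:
 f(a) = C1*exp(sqrt(2)*a)


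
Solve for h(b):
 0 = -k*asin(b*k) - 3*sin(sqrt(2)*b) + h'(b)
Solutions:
 h(b) = C1 + k*Piecewise((b*asin(b*k) + sqrt(-b^2*k^2 + 1)/k, Ne(k, 0)), (0, True)) - 3*sqrt(2)*cos(sqrt(2)*b)/2


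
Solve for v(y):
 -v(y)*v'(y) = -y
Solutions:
 v(y) = -sqrt(C1 + y^2)
 v(y) = sqrt(C1 + y^2)


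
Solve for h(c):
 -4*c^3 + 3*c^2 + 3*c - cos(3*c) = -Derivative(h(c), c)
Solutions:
 h(c) = C1 + c^4 - c^3 - 3*c^2/2 + sin(3*c)/3


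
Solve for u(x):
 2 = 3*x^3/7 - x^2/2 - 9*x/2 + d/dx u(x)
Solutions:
 u(x) = C1 - 3*x^4/28 + x^3/6 + 9*x^2/4 + 2*x


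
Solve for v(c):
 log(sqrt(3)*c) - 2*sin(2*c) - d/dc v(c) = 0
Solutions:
 v(c) = C1 + c*log(c) - c + c*log(3)/2 + cos(2*c)


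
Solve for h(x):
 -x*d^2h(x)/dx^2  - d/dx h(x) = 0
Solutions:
 h(x) = C1 + C2*log(x)


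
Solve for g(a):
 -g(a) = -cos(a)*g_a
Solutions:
 g(a) = C1*sqrt(sin(a) + 1)/sqrt(sin(a) - 1)


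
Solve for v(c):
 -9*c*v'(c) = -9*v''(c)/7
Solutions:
 v(c) = C1 + C2*erfi(sqrt(14)*c/2)


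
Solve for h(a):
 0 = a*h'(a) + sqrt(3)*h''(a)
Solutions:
 h(a) = C1 + C2*erf(sqrt(2)*3^(3/4)*a/6)


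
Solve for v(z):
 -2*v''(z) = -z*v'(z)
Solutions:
 v(z) = C1 + C2*erfi(z/2)


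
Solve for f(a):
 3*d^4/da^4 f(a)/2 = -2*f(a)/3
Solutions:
 f(a) = (C1*sin(sqrt(3)*a/3) + C2*cos(sqrt(3)*a/3))*exp(-sqrt(3)*a/3) + (C3*sin(sqrt(3)*a/3) + C4*cos(sqrt(3)*a/3))*exp(sqrt(3)*a/3)


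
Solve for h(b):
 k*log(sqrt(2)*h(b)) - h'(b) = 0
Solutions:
 Integral(1/(2*log(_y) + log(2)), (_y, h(b))) = C1 + b*k/2


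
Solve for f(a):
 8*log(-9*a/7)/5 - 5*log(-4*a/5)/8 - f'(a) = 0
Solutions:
 f(a) = C1 + 39*a*log(-a)/40 + a*(-64*log(7) - 39 - 50*log(2) + 25*log(5) + 128*log(3))/40


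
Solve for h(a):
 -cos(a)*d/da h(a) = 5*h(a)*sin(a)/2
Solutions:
 h(a) = C1*cos(a)^(5/2)


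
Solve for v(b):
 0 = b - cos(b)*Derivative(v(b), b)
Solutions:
 v(b) = C1 + Integral(b/cos(b), b)


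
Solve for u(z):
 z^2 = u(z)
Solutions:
 u(z) = z^2


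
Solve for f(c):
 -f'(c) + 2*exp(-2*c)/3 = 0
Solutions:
 f(c) = C1 - exp(-2*c)/3


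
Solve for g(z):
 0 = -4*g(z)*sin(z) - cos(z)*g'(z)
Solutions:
 g(z) = C1*cos(z)^4


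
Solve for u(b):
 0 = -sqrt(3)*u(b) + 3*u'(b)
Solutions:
 u(b) = C1*exp(sqrt(3)*b/3)


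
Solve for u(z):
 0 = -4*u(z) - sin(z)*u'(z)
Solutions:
 u(z) = C1*(cos(z)^2 + 2*cos(z) + 1)/(cos(z)^2 - 2*cos(z) + 1)


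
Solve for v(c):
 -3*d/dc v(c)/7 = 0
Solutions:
 v(c) = C1


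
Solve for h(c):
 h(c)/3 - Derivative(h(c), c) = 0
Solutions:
 h(c) = C1*exp(c/3)


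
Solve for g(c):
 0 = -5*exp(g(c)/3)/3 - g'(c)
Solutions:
 g(c) = 3*log(1/(C1 + 5*c)) + 6*log(3)


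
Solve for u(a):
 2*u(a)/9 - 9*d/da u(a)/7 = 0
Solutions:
 u(a) = C1*exp(14*a/81)


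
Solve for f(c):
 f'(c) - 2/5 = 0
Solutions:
 f(c) = C1 + 2*c/5


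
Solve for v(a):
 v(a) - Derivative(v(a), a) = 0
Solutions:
 v(a) = C1*exp(a)


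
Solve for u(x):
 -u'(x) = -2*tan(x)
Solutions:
 u(x) = C1 - 2*log(cos(x))


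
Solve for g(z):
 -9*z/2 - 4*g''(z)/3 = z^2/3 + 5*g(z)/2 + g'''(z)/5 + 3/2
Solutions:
 g(z) = C1*exp(z*(-80 + 160*2^(2/3)*5^(1/3)/(27*sqrt(3289) + 2009)^(1/3) + 2^(1/3)*5^(2/3)*(27*sqrt(3289) + 2009)^(1/3))/36)*sin(10^(1/3)*sqrt(3)*z*(-5^(1/3)*(27*sqrt(3289) + 2009)^(1/3) + 160*2^(1/3)/(27*sqrt(3289) + 2009)^(1/3))/36) + C2*exp(z*(-80 + 160*2^(2/3)*5^(1/3)/(27*sqrt(3289) + 2009)^(1/3) + 2^(1/3)*5^(2/3)*(27*sqrt(3289) + 2009)^(1/3))/36)*cos(10^(1/3)*sqrt(3)*z*(-5^(1/3)*(27*sqrt(3289) + 2009)^(1/3) + 160*2^(1/3)/(27*sqrt(3289) + 2009)^(1/3))/36) + C3*exp(-z*(160*2^(2/3)*5^(1/3)/(27*sqrt(3289) + 2009)^(1/3) + 40 + 2^(1/3)*5^(2/3)*(27*sqrt(3289) + 2009)^(1/3))/18) - 2*z^2/15 - 9*z/5 - 103/225


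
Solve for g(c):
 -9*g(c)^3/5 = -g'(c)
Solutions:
 g(c) = -sqrt(10)*sqrt(-1/(C1 + 9*c))/2
 g(c) = sqrt(10)*sqrt(-1/(C1 + 9*c))/2


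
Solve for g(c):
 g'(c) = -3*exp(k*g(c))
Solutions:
 g(c) = Piecewise((log(1/(C1*k + 3*c*k))/k, Ne(k, 0)), (nan, True))
 g(c) = Piecewise((C1 - 3*c, Eq(k, 0)), (nan, True))


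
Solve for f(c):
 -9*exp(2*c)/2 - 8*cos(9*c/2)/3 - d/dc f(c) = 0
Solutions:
 f(c) = C1 - 9*exp(2*c)/4 - 16*sin(9*c/2)/27


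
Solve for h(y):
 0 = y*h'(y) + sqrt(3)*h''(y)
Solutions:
 h(y) = C1 + C2*erf(sqrt(2)*3^(3/4)*y/6)


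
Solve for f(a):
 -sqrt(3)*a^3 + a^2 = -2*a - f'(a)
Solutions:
 f(a) = C1 + sqrt(3)*a^4/4 - a^3/3 - a^2


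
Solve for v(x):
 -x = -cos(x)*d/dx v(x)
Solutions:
 v(x) = C1 + Integral(x/cos(x), x)


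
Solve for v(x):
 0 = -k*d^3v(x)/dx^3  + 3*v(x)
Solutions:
 v(x) = C1*exp(3^(1/3)*x*(1/k)^(1/3)) + C2*exp(x*(-3^(1/3) + 3^(5/6)*I)*(1/k)^(1/3)/2) + C3*exp(-x*(3^(1/3) + 3^(5/6)*I)*(1/k)^(1/3)/2)


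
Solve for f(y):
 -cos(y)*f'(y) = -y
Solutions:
 f(y) = C1 + Integral(y/cos(y), y)


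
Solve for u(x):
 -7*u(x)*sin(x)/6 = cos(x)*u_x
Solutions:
 u(x) = C1*cos(x)^(7/6)


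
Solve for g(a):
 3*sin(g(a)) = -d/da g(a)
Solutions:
 g(a) = -acos((-C1 - exp(6*a))/(C1 - exp(6*a))) + 2*pi
 g(a) = acos((-C1 - exp(6*a))/(C1 - exp(6*a)))


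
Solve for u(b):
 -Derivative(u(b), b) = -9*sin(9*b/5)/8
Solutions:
 u(b) = C1 - 5*cos(9*b/5)/8


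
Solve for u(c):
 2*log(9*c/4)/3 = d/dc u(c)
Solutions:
 u(c) = C1 + 2*c*log(c)/3 - 4*c*log(2)/3 - 2*c/3 + 4*c*log(3)/3


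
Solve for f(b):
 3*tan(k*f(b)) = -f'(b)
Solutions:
 f(b) = Piecewise((-asin(exp(C1*k - 3*b*k))/k + pi/k, Ne(k, 0)), (nan, True))
 f(b) = Piecewise((asin(exp(C1*k - 3*b*k))/k, Ne(k, 0)), (nan, True))


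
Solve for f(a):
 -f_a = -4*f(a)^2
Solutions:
 f(a) = -1/(C1 + 4*a)


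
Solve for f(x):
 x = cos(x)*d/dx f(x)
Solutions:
 f(x) = C1 + Integral(x/cos(x), x)


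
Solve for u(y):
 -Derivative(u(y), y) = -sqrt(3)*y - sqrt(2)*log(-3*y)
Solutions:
 u(y) = C1 + sqrt(3)*y^2/2 + sqrt(2)*y*log(-y) + sqrt(2)*y*(-1 + log(3))


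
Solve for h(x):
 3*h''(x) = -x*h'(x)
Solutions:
 h(x) = C1 + C2*erf(sqrt(6)*x/6)


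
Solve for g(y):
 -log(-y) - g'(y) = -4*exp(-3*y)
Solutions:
 g(y) = C1 - y*log(-y) + y - 4*exp(-3*y)/3


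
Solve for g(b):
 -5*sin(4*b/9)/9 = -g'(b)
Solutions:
 g(b) = C1 - 5*cos(4*b/9)/4


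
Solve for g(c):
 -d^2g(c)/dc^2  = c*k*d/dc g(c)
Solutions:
 g(c) = Piecewise((-sqrt(2)*sqrt(pi)*C1*erf(sqrt(2)*c*sqrt(k)/2)/(2*sqrt(k)) - C2, (k > 0) | (k < 0)), (-C1*c - C2, True))


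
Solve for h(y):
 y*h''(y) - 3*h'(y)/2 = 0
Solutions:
 h(y) = C1 + C2*y^(5/2)


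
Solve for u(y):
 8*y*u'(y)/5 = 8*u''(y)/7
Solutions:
 u(y) = C1 + C2*erfi(sqrt(70)*y/10)


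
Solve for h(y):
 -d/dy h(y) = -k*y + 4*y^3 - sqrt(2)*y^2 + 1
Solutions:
 h(y) = C1 + k*y^2/2 - y^4 + sqrt(2)*y^3/3 - y


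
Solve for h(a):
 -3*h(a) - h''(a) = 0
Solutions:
 h(a) = C1*sin(sqrt(3)*a) + C2*cos(sqrt(3)*a)


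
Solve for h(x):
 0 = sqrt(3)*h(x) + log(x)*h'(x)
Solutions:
 h(x) = C1*exp(-sqrt(3)*li(x))


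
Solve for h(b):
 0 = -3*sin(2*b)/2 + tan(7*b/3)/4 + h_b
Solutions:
 h(b) = C1 + 3*log(cos(7*b/3))/28 - 3*cos(2*b)/4


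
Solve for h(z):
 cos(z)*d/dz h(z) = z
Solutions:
 h(z) = C1 + Integral(z/cos(z), z)


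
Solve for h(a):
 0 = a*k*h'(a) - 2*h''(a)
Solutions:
 h(a) = Piecewise((-sqrt(pi)*C1*erf(a*sqrt(-k)/2)/sqrt(-k) - C2, (k > 0) | (k < 0)), (-C1*a - C2, True))


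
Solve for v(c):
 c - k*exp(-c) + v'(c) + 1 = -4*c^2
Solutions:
 v(c) = C1 - 4*c^3/3 - c^2/2 - c - k*exp(-c)


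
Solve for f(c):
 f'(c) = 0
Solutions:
 f(c) = C1


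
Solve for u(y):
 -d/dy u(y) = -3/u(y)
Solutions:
 u(y) = -sqrt(C1 + 6*y)
 u(y) = sqrt(C1 + 6*y)


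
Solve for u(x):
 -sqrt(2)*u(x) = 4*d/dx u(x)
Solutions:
 u(x) = C1*exp(-sqrt(2)*x/4)


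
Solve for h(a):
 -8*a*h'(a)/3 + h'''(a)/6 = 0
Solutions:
 h(a) = C1 + Integral(C2*airyai(2*2^(1/3)*a) + C3*airybi(2*2^(1/3)*a), a)


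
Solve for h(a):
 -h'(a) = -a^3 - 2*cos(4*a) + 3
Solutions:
 h(a) = C1 + a^4/4 - 3*a + sin(4*a)/2


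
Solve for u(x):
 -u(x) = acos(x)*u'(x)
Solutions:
 u(x) = C1*exp(-Integral(1/acos(x), x))


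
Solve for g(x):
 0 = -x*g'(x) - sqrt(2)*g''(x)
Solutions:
 g(x) = C1 + C2*erf(2^(1/4)*x/2)


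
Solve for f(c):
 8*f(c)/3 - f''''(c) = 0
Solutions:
 f(c) = C1*exp(-6^(3/4)*c/3) + C2*exp(6^(3/4)*c/3) + C3*sin(6^(3/4)*c/3) + C4*cos(6^(3/4)*c/3)


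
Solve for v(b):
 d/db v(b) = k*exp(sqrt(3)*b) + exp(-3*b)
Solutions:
 v(b) = C1 + sqrt(3)*k*exp(sqrt(3)*b)/3 - exp(-3*b)/3


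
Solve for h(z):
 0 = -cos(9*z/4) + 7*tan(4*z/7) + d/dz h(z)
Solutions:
 h(z) = C1 + 49*log(cos(4*z/7))/4 + 4*sin(9*z/4)/9


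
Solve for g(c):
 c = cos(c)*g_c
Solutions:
 g(c) = C1 + Integral(c/cos(c), c)


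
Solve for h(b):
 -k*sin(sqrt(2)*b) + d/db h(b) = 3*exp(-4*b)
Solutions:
 h(b) = C1 - sqrt(2)*k*cos(sqrt(2)*b)/2 - 3*exp(-4*b)/4


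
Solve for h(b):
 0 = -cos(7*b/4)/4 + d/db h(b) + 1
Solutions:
 h(b) = C1 - b + sin(7*b/4)/7


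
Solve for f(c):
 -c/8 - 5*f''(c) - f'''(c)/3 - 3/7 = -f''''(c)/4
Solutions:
 f(c) = C1 + C2*c + C3*exp(2*c*(1 - sqrt(46))/3) + C4*exp(2*c*(1 + sqrt(46))/3) - c^3/240 - 353*c^2/8400


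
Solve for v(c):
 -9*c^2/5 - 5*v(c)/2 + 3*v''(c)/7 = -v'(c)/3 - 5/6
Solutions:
 v(c) = C1*exp(c*(-7 + sqrt(1939))/18) + C2*exp(-c*(7 + sqrt(1939))/18) - 18*c^2/25 - 24*c/125 + 799/13125


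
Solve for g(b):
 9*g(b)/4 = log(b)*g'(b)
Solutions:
 g(b) = C1*exp(9*li(b)/4)


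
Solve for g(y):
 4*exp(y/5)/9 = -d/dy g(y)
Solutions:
 g(y) = C1 - 20*exp(y/5)/9


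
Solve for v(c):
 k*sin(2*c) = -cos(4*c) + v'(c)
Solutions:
 v(c) = C1 - k*cos(2*c)/2 + sin(4*c)/4


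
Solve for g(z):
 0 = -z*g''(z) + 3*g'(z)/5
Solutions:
 g(z) = C1 + C2*z^(8/5)


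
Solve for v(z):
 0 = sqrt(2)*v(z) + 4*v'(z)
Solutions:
 v(z) = C1*exp(-sqrt(2)*z/4)


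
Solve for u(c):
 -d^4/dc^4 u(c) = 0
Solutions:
 u(c) = C1 + C2*c + C3*c^2 + C4*c^3


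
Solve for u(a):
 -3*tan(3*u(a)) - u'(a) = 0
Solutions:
 u(a) = -asin(C1*exp(-9*a))/3 + pi/3
 u(a) = asin(C1*exp(-9*a))/3


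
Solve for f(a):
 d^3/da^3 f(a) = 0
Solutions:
 f(a) = C1 + C2*a + C3*a^2


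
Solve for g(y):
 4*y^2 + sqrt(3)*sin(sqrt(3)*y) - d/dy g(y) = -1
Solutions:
 g(y) = C1 + 4*y^3/3 + y - cos(sqrt(3)*y)


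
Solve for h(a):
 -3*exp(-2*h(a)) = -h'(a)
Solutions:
 h(a) = log(-sqrt(C1 + 6*a))
 h(a) = log(C1 + 6*a)/2


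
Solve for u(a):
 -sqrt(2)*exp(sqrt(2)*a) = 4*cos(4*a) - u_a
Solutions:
 u(a) = C1 + exp(sqrt(2)*a) + sin(4*a)


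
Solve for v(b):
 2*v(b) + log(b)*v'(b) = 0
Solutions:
 v(b) = C1*exp(-2*li(b))


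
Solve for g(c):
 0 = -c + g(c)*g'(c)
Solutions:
 g(c) = -sqrt(C1 + c^2)
 g(c) = sqrt(C1 + c^2)


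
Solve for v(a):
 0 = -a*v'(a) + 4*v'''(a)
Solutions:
 v(a) = C1 + Integral(C2*airyai(2^(1/3)*a/2) + C3*airybi(2^(1/3)*a/2), a)


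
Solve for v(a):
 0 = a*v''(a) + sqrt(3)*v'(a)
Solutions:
 v(a) = C1 + C2*a^(1 - sqrt(3))


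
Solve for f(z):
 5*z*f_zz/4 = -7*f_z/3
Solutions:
 f(z) = C1 + C2/z^(13/15)


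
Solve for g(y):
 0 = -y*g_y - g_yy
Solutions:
 g(y) = C1 + C2*erf(sqrt(2)*y/2)


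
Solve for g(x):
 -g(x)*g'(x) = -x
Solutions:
 g(x) = -sqrt(C1 + x^2)
 g(x) = sqrt(C1 + x^2)


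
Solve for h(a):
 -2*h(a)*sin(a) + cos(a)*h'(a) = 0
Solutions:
 h(a) = C1/cos(a)^2


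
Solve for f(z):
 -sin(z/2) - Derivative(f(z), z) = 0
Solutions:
 f(z) = C1 + 2*cos(z/2)


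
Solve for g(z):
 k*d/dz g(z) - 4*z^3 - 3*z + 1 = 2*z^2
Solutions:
 g(z) = C1 + z^4/k + 2*z^3/(3*k) + 3*z^2/(2*k) - z/k


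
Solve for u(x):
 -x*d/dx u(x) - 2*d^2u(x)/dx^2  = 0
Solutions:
 u(x) = C1 + C2*erf(x/2)


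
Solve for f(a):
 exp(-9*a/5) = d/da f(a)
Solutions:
 f(a) = C1 - 5*exp(-9*a/5)/9


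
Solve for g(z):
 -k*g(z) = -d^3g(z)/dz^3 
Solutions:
 g(z) = C1*exp(k^(1/3)*z) + C2*exp(k^(1/3)*z*(-1 + sqrt(3)*I)/2) + C3*exp(-k^(1/3)*z*(1 + sqrt(3)*I)/2)


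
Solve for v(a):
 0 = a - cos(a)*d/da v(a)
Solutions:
 v(a) = C1 + Integral(a/cos(a), a)


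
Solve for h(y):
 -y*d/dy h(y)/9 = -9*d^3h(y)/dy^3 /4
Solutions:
 h(y) = C1 + Integral(C2*airyai(6^(2/3)*y/9) + C3*airybi(6^(2/3)*y/9), y)


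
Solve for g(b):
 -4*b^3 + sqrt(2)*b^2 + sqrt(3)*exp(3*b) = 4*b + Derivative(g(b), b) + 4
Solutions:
 g(b) = C1 - b^4 + sqrt(2)*b^3/3 - 2*b^2 - 4*b + sqrt(3)*exp(3*b)/3


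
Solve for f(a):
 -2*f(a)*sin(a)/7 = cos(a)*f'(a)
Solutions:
 f(a) = C1*cos(a)^(2/7)


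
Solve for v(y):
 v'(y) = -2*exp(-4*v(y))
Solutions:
 v(y) = log(-I*(C1 - 8*y)^(1/4))
 v(y) = log(I*(C1 - 8*y)^(1/4))
 v(y) = log(-(C1 - 8*y)^(1/4))
 v(y) = log(C1 - 8*y)/4


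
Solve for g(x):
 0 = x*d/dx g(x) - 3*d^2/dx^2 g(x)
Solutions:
 g(x) = C1 + C2*erfi(sqrt(6)*x/6)


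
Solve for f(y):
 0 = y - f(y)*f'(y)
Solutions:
 f(y) = -sqrt(C1 + y^2)
 f(y) = sqrt(C1 + y^2)


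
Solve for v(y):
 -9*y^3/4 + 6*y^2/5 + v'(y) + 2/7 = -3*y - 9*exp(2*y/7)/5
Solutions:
 v(y) = C1 + 9*y^4/16 - 2*y^3/5 - 3*y^2/2 - 2*y/7 - 63*exp(2*y/7)/10


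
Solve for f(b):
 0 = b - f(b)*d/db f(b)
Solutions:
 f(b) = -sqrt(C1 + b^2)
 f(b) = sqrt(C1 + b^2)


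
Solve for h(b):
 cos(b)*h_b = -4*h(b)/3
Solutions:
 h(b) = C1*(sin(b) - 1)^(2/3)/(sin(b) + 1)^(2/3)


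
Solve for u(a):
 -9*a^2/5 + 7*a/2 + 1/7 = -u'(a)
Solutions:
 u(a) = C1 + 3*a^3/5 - 7*a^2/4 - a/7


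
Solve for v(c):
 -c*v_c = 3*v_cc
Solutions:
 v(c) = C1 + C2*erf(sqrt(6)*c/6)


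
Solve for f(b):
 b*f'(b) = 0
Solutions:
 f(b) = C1


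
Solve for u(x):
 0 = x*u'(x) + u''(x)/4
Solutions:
 u(x) = C1 + C2*erf(sqrt(2)*x)


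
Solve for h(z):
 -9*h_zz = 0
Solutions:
 h(z) = C1 + C2*z


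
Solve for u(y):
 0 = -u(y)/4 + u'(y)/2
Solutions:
 u(y) = C1*exp(y/2)


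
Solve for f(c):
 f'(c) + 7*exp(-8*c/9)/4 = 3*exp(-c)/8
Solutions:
 f(c) = C1 - 3*exp(-c)/8 + 63*exp(-8*c/9)/32


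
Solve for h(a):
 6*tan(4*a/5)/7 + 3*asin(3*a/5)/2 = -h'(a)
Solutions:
 h(a) = C1 - 3*a*asin(3*a/5)/2 - sqrt(25 - 9*a^2)/2 + 15*log(cos(4*a/5))/14


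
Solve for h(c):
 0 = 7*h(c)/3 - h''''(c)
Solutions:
 h(c) = C1*exp(-3^(3/4)*7^(1/4)*c/3) + C2*exp(3^(3/4)*7^(1/4)*c/3) + C3*sin(3^(3/4)*7^(1/4)*c/3) + C4*cos(3^(3/4)*7^(1/4)*c/3)


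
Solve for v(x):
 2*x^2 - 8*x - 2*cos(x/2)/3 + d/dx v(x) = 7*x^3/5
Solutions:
 v(x) = C1 + 7*x^4/20 - 2*x^3/3 + 4*x^2 + 4*sin(x/2)/3


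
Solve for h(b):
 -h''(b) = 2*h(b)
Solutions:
 h(b) = C1*sin(sqrt(2)*b) + C2*cos(sqrt(2)*b)


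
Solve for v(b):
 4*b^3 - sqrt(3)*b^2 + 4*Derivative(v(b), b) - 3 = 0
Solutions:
 v(b) = C1 - b^4/4 + sqrt(3)*b^3/12 + 3*b/4


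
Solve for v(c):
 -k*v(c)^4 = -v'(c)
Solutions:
 v(c) = (-1/(C1 + 3*c*k))^(1/3)
 v(c) = (-1/(C1 + c*k))^(1/3)*(-3^(2/3) - 3*3^(1/6)*I)/6
 v(c) = (-1/(C1 + c*k))^(1/3)*(-3^(2/3) + 3*3^(1/6)*I)/6


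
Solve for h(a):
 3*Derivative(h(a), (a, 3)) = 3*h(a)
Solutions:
 h(a) = C3*exp(a) + (C1*sin(sqrt(3)*a/2) + C2*cos(sqrt(3)*a/2))*exp(-a/2)


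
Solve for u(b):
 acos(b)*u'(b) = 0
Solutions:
 u(b) = C1


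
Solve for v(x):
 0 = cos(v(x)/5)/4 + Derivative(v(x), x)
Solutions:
 x/4 - 5*log(sin(v(x)/5) - 1)/2 + 5*log(sin(v(x)/5) + 1)/2 = C1


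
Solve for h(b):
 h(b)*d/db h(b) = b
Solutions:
 h(b) = -sqrt(C1 + b^2)
 h(b) = sqrt(C1 + b^2)


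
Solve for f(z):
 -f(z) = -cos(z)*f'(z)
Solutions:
 f(z) = C1*sqrt(sin(z) + 1)/sqrt(sin(z) - 1)


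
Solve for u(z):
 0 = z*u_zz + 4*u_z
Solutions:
 u(z) = C1 + C2/z^3


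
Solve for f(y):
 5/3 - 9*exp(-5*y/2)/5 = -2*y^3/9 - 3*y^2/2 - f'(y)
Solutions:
 f(y) = C1 - y^4/18 - y^3/2 - 5*y/3 - 18*exp(-5*y/2)/25


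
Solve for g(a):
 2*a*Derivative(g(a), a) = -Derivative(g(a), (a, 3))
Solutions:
 g(a) = C1 + Integral(C2*airyai(-2^(1/3)*a) + C3*airybi(-2^(1/3)*a), a)


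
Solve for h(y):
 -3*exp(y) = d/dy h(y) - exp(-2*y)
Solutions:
 h(y) = C1 - 3*exp(y) - exp(-2*y)/2


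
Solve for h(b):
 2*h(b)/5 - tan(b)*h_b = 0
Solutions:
 h(b) = C1*sin(b)^(2/5)


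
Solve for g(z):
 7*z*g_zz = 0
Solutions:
 g(z) = C1 + C2*z


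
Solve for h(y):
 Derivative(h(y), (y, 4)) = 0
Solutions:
 h(y) = C1 + C2*y + C3*y^2 + C4*y^3


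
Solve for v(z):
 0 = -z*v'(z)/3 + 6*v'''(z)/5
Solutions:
 v(z) = C1 + Integral(C2*airyai(60^(1/3)*z/6) + C3*airybi(60^(1/3)*z/6), z)


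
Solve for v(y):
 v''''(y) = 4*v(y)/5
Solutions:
 v(y) = C1*exp(-sqrt(2)*5^(3/4)*y/5) + C2*exp(sqrt(2)*5^(3/4)*y/5) + C3*sin(sqrt(2)*5^(3/4)*y/5) + C4*cos(sqrt(2)*5^(3/4)*y/5)


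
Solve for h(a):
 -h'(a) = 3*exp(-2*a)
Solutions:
 h(a) = C1 + 3*exp(-2*a)/2


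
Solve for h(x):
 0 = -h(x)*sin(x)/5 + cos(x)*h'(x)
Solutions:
 h(x) = C1/cos(x)^(1/5)


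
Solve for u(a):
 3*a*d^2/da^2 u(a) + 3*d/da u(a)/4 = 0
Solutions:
 u(a) = C1 + C2*a^(3/4)


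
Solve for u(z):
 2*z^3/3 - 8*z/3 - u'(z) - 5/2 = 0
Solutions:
 u(z) = C1 + z^4/6 - 4*z^2/3 - 5*z/2


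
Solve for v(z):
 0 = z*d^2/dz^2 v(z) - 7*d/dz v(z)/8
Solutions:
 v(z) = C1 + C2*z^(15/8)


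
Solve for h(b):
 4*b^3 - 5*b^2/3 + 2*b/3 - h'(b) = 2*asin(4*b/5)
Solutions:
 h(b) = C1 + b^4 - 5*b^3/9 + b^2/3 - 2*b*asin(4*b/5) - sqrt(25 - 16*b^2)/2


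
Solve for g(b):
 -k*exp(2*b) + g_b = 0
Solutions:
 g(b) = C1 + k*exp(2*b)/2


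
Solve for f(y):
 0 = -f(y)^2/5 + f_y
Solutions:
 f(y) = -5/(C1 + y)


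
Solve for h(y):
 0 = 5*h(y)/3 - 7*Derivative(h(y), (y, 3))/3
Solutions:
 h(y) = C3*exp(5^(1/3)*7^(2/3)*y/7) + (C1*sin(sqrt(3)*5^(1/3)*7^(2/3)*y/14) + C2*cos(sqrt(3)*5^(1/3)*7^(2/3)*y/14))*exp(-5^(1/3)*7^(2/3)*y/14)


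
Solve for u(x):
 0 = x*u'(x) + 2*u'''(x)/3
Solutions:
 u(x) = C1 + Integral(C2*airyai(-2^(2/3)*3^(1/3)*x/2) + C3*airybi(-2^(2/3)*3^(1/3)*x/2), x)


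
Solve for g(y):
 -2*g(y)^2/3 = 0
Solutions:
 g(y) = 0


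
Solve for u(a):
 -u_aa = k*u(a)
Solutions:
 u(a) = C1*exp(-a*sqrt(-k)) + C2*exp(a*sqrt(-k))


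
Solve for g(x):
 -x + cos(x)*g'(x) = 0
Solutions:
 g(x) = C1 + Integral(x/cos(x), x)


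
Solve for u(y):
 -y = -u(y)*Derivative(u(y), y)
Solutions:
 u(y) = -sqrt(C1 + y^2)
 u(y) = sqrt(C1 + y^2)


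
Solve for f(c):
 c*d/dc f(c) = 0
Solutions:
 f(c) = C1


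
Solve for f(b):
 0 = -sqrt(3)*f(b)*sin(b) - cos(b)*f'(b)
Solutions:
 f(b) = C1*cos(b)^(sqrt(3))


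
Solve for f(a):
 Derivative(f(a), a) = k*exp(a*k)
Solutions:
 f(a) = C1 + exp(a*k)


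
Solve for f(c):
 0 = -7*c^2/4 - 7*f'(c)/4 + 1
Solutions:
 f(c) = C1 - c^3/3 + 4*c/7


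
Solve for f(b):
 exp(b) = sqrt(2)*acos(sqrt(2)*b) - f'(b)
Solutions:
 f(b) = C1 + sqrt(2)*(b*acos(sqrt(2)*b) - sqrt(2)*sqrt(1 - 2*b^2)/2) - exp(b)


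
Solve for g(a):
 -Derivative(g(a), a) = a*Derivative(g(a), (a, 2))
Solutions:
 g(a) = C1 + C2*log(a)


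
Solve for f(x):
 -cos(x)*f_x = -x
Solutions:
 f(x) = C1 + Integral(x/cos(x), x)


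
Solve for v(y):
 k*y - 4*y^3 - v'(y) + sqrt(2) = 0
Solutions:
 v(y) = C1 + k*y^2/2 - y^4 + sqrt(2)*y


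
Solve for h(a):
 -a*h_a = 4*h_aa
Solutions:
 h(a) = C1 + C2*erf(sqrt(2)*a/4)


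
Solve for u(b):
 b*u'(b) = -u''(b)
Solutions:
 u(b) = C1 + C2*erf(sqrt(2)*b/2)


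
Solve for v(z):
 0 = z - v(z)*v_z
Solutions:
 v(z) = -sqrt(C1 + z^2)
 v(z) = sqrt(C1 + z^2)


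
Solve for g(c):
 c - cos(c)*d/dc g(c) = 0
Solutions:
 g(c) = C1 + Integral(c/cos(c), c)


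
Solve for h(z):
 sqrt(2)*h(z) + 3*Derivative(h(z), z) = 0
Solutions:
 h(z) = C1*exp(-sqrt(2)*z/3)


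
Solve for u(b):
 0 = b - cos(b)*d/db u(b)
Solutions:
 u(b) = C1 + Integral(b/cos(b), b)


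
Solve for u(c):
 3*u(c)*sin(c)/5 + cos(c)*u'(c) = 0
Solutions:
 u(c) = C1*cos(c)^(3/5)


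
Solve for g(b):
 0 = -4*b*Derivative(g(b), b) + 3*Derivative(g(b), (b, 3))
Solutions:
 g(b) = C1 + Integral(C2*airyai(6^(2/3)*b/3) + C3*airybi(6^(2/3)*b/3), b)


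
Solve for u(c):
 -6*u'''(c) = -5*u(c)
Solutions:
 u(c) = C3*exp(5^(1/3)*6^(2/3)*c/6) + (C1*sin(2^(2/3)*3^(1/6)*5^(1/3)*c/4) + C2*cos(2^(2/3)*3^(1/6)*5^(1/3)*c/4))*exp(-5^(1/3)*6^(2/3)*c/12)


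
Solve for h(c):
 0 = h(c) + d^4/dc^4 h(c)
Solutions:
 h(c) = (C1*sin(sqrt(2)*c/2) + C2*cos(sqrt(2)*c/2))*exp(-sqrt(2)*c/2) + (C3*sin(sqrt(2)*c/2) + C4*cos(sqrt(2)*c/2))*exp(sqrt(2)*c/2)


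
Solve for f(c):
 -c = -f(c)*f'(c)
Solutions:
 f(c) = -sqrt(C1 + c^2)
 f(c) = sqrt(C1 + c^2)


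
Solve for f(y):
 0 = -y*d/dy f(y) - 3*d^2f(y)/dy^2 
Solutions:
 f(y) = C1 + C2*erf(sqrt(6)*y/6)


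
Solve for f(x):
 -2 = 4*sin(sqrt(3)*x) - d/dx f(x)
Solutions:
 f(x) = C1 + 2*x - 4*sqrt(3)*cos(sqrt(3)*x)/3


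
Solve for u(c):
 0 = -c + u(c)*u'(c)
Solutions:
 u(c) = -sqrt(C1 + c^2)
 u(c) = sqrt(C1 + c^2)


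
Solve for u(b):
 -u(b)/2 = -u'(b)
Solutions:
 u(b) = C1*exp(b/2)


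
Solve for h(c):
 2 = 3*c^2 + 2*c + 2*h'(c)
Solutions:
 h(c) = C1 - c^3/2 - c^2/2 + c


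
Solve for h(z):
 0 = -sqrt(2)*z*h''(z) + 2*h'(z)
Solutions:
 h(z) = C1 + C2*z^(1 + sqrt(2))


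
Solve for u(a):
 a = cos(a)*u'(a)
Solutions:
 u(a) = C1 + Integral(a/cos(a), a)


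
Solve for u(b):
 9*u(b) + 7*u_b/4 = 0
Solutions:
 u(b) = C1*exp(-36*b/7)


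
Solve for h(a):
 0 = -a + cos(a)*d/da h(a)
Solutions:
 h(a) = C1 + Integral(a/cos(a), a)


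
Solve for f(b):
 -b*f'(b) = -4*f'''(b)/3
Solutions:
 f(b) = C1 + Integral(C2*airyai(6^(1/3)*b/2) + C3*airybi(6^(1/3)*b/2), b)


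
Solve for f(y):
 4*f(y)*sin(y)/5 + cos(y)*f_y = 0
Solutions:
 f(y) = C1*cos(y)^(4/5)


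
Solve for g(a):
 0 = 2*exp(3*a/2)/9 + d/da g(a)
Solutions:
 g(a) = C1 - 4*exp(3*a/2)/27


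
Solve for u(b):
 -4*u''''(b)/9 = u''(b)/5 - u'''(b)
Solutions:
 u(b) = C1 + C2*b + C3*exp(3*b*(15 - sqrt(145))/40) + C4*exp(3*b*(sqrt(145) + 15)/40)


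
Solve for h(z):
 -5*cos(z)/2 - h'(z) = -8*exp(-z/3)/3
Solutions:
 h(z) = C1 - 5*sin(z)/2 - 8*exp(-z/3)


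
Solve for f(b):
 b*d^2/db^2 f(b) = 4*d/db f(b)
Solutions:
 f(b) = C1 + C2*b^5


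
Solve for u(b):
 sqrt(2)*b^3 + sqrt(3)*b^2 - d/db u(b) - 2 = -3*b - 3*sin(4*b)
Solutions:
 u(b) = C1 + sqrt(2)*b^4/4 + sqrt(3)*b^3/3 + 3*b^2/2 - 2*b - 3*cos(4*b)/4


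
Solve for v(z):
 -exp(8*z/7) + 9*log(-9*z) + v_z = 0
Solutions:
 v(z) = C1 - 9*z*log(-z) + 9*z*(1 - 2*log(3)) + 7*exp(8*z/7)/8


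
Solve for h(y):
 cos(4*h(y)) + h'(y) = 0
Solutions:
 h(y) = -asin((C1 + exp(8*y))/(C1 - exp(8*y)))/4 + pi/4
 h(y) = asin((C1 + exp(8*y))/(C1 - exp(8*y)))/4


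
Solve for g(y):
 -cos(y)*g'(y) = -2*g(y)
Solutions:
 g(y) = C1*(sin(y) + 1)/(sin(y) - 1)


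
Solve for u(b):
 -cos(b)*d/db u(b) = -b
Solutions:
 u(b) = C1 + Integral(b/cos(b), b)


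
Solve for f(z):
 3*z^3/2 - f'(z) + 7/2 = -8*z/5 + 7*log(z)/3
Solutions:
 f(z) = C1 + 3*z^4/8 + 4*z^2/5 - 7*z*log(z)/3 + 35*z/6


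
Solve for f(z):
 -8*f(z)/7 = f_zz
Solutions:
 f(z) = C1*sin(2*sqrt(14)*z/7) + C2*cos(2*sqrt(14)*z/7)


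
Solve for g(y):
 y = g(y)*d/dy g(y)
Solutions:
 g(y) = -sqrt(C1 + y^2)
 g(y) = sqrt(C1 + y^2)


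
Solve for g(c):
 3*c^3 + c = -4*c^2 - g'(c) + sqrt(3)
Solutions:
 g(c) = C1 - 3*c^4/4 - 4*c^3/3 - c^2/2 + sqrt(3)*c


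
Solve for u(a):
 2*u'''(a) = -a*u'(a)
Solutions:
 u(a) = C1 + Integral(C2*airyai(-2^(2/3)*a/2) + C3*airybi(-2^(2/3)*a/2), a)


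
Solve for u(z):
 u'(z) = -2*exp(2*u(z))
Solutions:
 u(z) = log(-sqrt(-1/(C1 - 2*z))) - log(2)/2
 u(z) = log(-1/(C1 - 2*z))/2 - log(2)/2


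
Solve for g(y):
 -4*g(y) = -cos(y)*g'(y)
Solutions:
 g(y) = C1*(sin(y)^2 + 2*sin(y) + 1)/(sin(y)^2 - 2*sin(y) + 1)


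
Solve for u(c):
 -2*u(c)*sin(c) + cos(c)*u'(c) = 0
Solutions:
 u(c) = C1/cos(c)^2


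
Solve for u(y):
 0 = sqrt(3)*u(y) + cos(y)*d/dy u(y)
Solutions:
 u(y) = C1*(sin(y) - 1)^(sqrt(3)/2)/(sin(y) + 1)^(sqrt(3)/2)


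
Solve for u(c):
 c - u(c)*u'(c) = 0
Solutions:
 u(c) = -sqrt(C1 + c^2)
 u(c) = sqrt(C1 + c^2)


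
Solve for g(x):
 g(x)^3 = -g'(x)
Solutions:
 g(x) = -sqrt(2)*sqrt(-1/(C1 - x))/2
 g(x) = sqrt(2)*sqrt(-1/(C1 - x))/2


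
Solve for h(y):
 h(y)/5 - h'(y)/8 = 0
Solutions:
 h(y) = C1*exp(8*y/5)


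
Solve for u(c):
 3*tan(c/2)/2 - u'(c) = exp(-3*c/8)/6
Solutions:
 u(c) = C1 + 3*log(tan(c/2)^2 + 1)/2 + 4*exp(-3*c/8)/9


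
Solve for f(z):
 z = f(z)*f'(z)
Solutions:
 f(z) = -sqrt(C1 + z^2)
 f(z) = sqrt(C1 + z^2)


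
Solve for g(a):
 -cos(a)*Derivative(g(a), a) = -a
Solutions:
 g(a) = C1 + Integral(a/cos(a), a)


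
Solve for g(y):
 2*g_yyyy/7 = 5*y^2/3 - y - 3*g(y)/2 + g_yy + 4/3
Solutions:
 g(y) = 10*y^2/9 - 2*y/3 + (C1*sin(sqrt(2)*21^(1/4)*y*sin(atan(sqrt(35)/7)/2)/2) + C2*cos(sqrt(2)*21^(1/4)*y*sin(atan(sqrt(35)/7)/2)/2))*exp(-sqrt(2)*21^(1/4)*y*cos(atan(sqrt(35)/7)/2)/2) + (C3*sin(sqrt(2)*21^(1/4)*y*sin(atan(sqrt(35)/7)/2)/2) + C4*cos(sqrt(2)*21^(1/4)*y*sin(atan(sqrt(35)/7)/2)/2))*exp(sqrt(2)*21^(1/4)*y*cos(atan(sqrt(35)/7)/2)/2) + 64/27


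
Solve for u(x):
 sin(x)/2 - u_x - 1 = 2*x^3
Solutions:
 u(x) = C1 - x^4/2 - x - cos(x)/2


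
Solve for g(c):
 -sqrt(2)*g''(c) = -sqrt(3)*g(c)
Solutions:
 g(c) = C1*exp(-2^(3/4)*3^(1/4)*c/2) + C2*exp(2^(3/4)*3^(1/4)*c/2)


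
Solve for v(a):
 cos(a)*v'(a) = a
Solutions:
 v(a) = C1 + Integral(a/cos(a), a)


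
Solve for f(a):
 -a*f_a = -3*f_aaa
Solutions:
 f(a) = C1 + Integral(C2*airyai(3^(2/3)*a/3) + C3*airybi(3^(2/3)*a/3), a)


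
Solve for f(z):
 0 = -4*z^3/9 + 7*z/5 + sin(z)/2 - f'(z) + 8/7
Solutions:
 f(z) = C1 - z^4/9 + 7*z^2/10 + 8*z/7 - cos(z)/2


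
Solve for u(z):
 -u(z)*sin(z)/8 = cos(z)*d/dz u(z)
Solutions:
 u(z) = C1*cos(z)^(1/8)


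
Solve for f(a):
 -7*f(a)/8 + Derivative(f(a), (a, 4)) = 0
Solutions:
 f(a) = C1*exp(-14^(1/4)*a/2) + C2*exp(14^(1/4)*a/2) + C3*sin(14^(1/4)*a/2) + C4*cos(14^(1/4)*a/2)


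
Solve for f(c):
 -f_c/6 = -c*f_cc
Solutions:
 f(c) = C1 + C2*c^(7/6)


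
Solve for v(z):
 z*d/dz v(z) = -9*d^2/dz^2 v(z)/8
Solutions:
 v(z) = C1 + C2*erf(2*z/3)


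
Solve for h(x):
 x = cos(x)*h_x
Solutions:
 h(x) = C1 + Integral(x/cos(x), x)


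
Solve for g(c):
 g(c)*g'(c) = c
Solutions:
 g(c) = -sqrt(C1 + c^2)
 g(c) = sqrt(C1 + c^2)


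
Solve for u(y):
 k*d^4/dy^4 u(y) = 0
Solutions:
 u(y) = C1 + C2*y + C3*y^2 + C4*y^3


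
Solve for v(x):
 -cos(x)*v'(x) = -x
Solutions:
 v(x) = C1 + Integral(x/cos(x), x)


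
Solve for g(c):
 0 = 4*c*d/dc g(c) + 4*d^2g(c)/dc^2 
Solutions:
 g(c) = C1 + C2*erf(sqrt(2)*c/2)


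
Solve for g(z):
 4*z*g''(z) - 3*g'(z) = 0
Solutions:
 g(z) = C1 + C2*z^(7/4)


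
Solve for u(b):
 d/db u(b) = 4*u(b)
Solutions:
 u(b) = C1*exp(4*b)


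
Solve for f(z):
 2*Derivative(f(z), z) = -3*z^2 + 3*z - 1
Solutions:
 f(z) = C1 - z^3/2 + 3*z^2/4 - z/2


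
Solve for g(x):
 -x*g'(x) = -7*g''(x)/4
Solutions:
 g(x) = C1 + C2*erfi(sqrt(14)*x/7)


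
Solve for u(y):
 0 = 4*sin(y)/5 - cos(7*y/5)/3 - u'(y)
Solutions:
 u(y) = C1 - 5*sin(7*y/5)/21 - 4*cos(y)/5


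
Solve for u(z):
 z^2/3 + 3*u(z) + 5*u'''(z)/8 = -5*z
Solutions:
 u(z) = C3*exp(-2*3^(1/3)*5^(2/3)*z/5) - z^2/9 - 5*z/3 + (C1*sin(3^(5/6)*5^(2/3)*z/5) + C2*cos(3^(5/6)*5^(2/3)*z/5))*exp(3^(1/3)*5^(2/3)*z/5)


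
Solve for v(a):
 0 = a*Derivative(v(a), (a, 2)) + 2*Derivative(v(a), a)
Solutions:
 v(a) = C1 + C2/a


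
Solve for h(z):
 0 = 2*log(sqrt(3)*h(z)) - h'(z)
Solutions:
 -Integral(1/(2*log(_y) + log(3)), (_y, h(z))) = C1 - z
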